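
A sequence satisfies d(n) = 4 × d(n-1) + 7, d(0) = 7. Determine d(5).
Computing step by step:
d(0) = 7
d(1) = 4 × 7 + 7 = 35
d(2) = 4 × 35 + 7 = 147
d(3) = 4 × 147 + 7 = 595
d(4) = 4 × 595 + 7 = 2387
d(5) = 4 × 2387 + 7 = 9555

9555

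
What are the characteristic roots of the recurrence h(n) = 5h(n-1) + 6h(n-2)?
Substitute h(n) = rⁿ and divide through by rⁿ⁻²: r² - 5r - 6 = 0
Factor: (r - 6)(r + 1) = 0, so r = 6, -1.
General solution: h(n) = A·6ⁿ + B·(-1)ⁿ

Characteristic: r² - 5r - 6 = 0, Roots: r = 6, -1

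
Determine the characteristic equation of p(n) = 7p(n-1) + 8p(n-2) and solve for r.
Substitute p(n) = rⁿ and divide through by rⁿ⁻²: r² - 7r - 8 = 0
Factor: (r - 8)(r + 1) = 0, so r = 8, -1.
General solution: p(n) = A·8ⁿ + B·(-1)ⁿ

Characteristic: r² - 7r - 8 = 0, Roots: r = 8, -1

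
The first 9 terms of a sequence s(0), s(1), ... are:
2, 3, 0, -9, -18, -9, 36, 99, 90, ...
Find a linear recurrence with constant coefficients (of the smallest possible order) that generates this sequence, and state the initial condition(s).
Look for the lowest-order linear relation among consecutive terms.
Observation: s(n) - 2·s(n-1) - (-3)·s(n-2) = 0 holds for the shown terms, and no order-1 relation s(n) = α·s(n-1) + β fits.
Check at n=3: 2·0 + (-3)·3 = -9. ✓

s(n) = 2s(n-1) - 3s(n-2), s(0) = 2, s(1) = 3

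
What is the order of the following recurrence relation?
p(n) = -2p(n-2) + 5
The order is the largest lag k for which p(n-k) appears. Here the deepest term is p(n-2) (the 5 term is non-homogeneous and does not affect the order), so the order is 2.

Order 2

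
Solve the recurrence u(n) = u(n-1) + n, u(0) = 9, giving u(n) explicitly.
Recurrence: u(n) = u(n-1) + n, initial: u(0) = 9.
Telescoping: u(n) = u(0) + Σᵢ₌₁ⁿ i = 9 + n(n+1)/2.

u(n) = n(n+1)/2 + 9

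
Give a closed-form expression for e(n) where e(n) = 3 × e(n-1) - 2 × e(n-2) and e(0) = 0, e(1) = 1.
Recurrence: e(n) = 3 × e(n-1) - 2 × e(n-2), initial: e(0) = 0, e(1) = 1.
Characteristic equation: r² - 3r + 2 = 0, which factors as (r - 2)(r - 1) = 0, so r = 2, 1. General solution e(n) = A·2ⁿ + B·1ⁿ. From e(0) = 0: A + B = 0. From e(1) = 1: 2A + 1B = 1. Solving gives A = 1, B = -1.

e(n) = 2ⁿ - 1ⁿ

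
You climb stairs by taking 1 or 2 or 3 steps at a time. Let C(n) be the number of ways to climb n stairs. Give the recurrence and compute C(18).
Condition on the size of the last step (1 to 3): before it there were n-1, …, n-3 stairs climbed, and these cases are disjoint, so C(n) = C(n-1) + C(n-2) + C(n-3) (order-3 linear recurrence).
Initial conditions by direct count (compositions of i into parts ≤ 3): C(1) = 1; C(2) = 2; C(3) = 4.
Iterating the recurrence: C(4) = 7, C(5) = 13, C(6) = 24, C(7) = 44, C(8) = 81, C(9) = 149, C(10) = 274, C(11) = 504, C(12) = 927, C(13) = 1705, C(14) = 3136, C(15) = 5768, C(16) = 10609, C(17) = 19513, C(18) = 35890.

C(n) = C(n-1) + C(n-2) + C(n-3), C(1) = 1, C(2) = 2, C(3) = 4; C(18) = 35890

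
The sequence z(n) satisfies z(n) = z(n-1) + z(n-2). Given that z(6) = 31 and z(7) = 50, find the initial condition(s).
Work backwards using z(k) = z(k+2) - z(k+1):
z(5) = z(7) - z(6) = 50 - 31 = 19
z(4) = z(6) - z(5) = 31 - 19 = 12
z(3) = z(5) - z(4) = 19 - 12 = 7
z(2) = z(4) - z(3) = 12 - 7 = 5
z(1) = z(3) - z(2) = 7 - 5 = 2
z(0) = z(2) - z(1) = 5 - 2 = 3

z(0) = 3, z(1) = 2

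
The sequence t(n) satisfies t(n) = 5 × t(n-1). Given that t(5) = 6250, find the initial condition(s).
In general t(n) = 5ⁿ · t(0). At n = 5: t(0) = t(5) / 5^5 = 6250 / 3125 = 2.

t(0) = 2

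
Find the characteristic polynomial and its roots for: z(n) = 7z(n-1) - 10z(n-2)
Substitute z(n) = rⁿ and divide through by rⁿ⁻²: r² - 7r + 10 = 0
Factor: (r - 5)(r - 2) = 0, so r = 5, 2.
General solution: z(n) = A·5ⁿ + B·2ⁿ

Characteristic: r² - 7r + 10 = 0, Roots: r = 5, 2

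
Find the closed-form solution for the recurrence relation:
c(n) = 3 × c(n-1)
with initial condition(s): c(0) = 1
Recurrence: c(n) = 3 × c(n-1), initial: c(0) = 1.
Each term is 3 times the previous, so this is geometric with ratio 3. After n steps: c(n) = c(0)·3ⁿ = 3ⁿ.

c(n) = 3ⁿ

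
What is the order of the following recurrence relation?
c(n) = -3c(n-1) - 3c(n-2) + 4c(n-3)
The order is the largest lag k for which c(n-k) appears. Here the deepest term is c(n-3), so the order is 3.

Order 3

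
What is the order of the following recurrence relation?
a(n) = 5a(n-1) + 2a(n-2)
The order is the largest lag k for which a(n-k) appears. Here the deepest term is a(n-2), so the order is 2.

Order 2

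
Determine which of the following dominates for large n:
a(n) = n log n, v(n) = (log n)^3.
Comparing growth rates:
Growth-rate hierarchy: log n ≺ any polynomial ≺ any exponential cⁿ (c>1) ≺ n! ≺ nⁿ.
polynomial degree 1 (with log factor) dominates polylogarithmic (log n)^3 asymptotically.

a(n) grows faster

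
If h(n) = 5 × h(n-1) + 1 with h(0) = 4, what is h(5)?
Computing step by step:
h(0) = 4
h(1) = 5 × 4 + 1 = 21
h(2) = 5 × 21 + 1 = 106
h(3) = 5 × 106 + 1 = 531
h(4) = 5 × 531 + 1 = 2656
h(5) = 5 × 2656 + 1 = 13281

13281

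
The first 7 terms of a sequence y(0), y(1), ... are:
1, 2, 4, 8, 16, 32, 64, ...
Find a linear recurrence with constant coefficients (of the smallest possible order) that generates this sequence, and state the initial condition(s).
Look for the lowest-order linear relation among consecutive terms.
Observation: each term is 2× the previous.
Check at n=2: 2·2 = 4. ✓

y(n) = 2 × y(n-1), y(0) = 1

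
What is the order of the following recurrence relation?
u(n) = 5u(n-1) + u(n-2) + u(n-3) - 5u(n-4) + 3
The order is the largest lag k for which u(n-k) appears. Here the deepest term is u(n-4) (the 3 term is non-homogeneous and does not affect the order), so the order is 4.

Order 4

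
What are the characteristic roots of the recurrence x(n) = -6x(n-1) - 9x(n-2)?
Substitute x(n) = rⁿ and divide through by rⁿ⁻²: r² + 6r + 9 = 0
Factor: (r + 3)² = 0, so r = -3 (double root).
General solution: x(n) = (A + Bn)·(-3)ⁿ

Characteristic: r² + 6r + 9 = 0, Roots: r = -3 (double root)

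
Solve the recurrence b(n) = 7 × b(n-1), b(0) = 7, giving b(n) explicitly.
Recurrence: b(n) = 7 × b(n-1), initial: b(0) = 7.
Each term is 7 times the previous, so this is geometric with ratio 7. After n steps: b(n) = b(0)·7ⁿ = 7·7ⁿ.

b(n) = 7·7ⁿ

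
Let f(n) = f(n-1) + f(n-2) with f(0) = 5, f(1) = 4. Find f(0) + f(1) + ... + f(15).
Computing the sequence terms: 5, 4, 9, 13, 22, 35, 57, 92, 149, 241, 390, 631, 1021, 1652, 2673, 4325
Adding these values together:

11319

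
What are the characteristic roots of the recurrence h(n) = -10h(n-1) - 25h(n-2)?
Substitute h(n) = rⁿ and divide through by rⁿ⁻²: r² + 10r + 25 = 0
Factor: (r + 5)² = 0, so r = -5 (double root).
General solution: h(n) = (A + Bn)·(-5)ⁿ

Characteristic: r² + 10r + 25 = 0, Roots: r = -5 (double root)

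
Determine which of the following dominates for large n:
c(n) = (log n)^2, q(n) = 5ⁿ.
Comparing growth rates:
Growth-rate hierarchy: log n ≺ any polynomial ≺ any exponential cⁿ (c>1) ≺ n! ≺ nⁿ.
exponential base 5 dominates polylogarithmic (log n)^2 asymptotically.

q(n) grows faster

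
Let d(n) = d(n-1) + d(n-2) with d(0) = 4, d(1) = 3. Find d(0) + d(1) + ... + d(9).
Computing the sequence terms: 4, 3, 7, 10, 17, 27, 44, 71, 115, 186
Adding these values together:

484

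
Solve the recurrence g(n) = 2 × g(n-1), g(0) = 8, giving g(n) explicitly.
Recurrence: g(n) = 2 × g(n-1), initial: g(0) = 8.
Each term is 2 times the previous, so this is geometric with ratio 2. After n steps: g(n) = g(0)·2ⁿ = 8·2ⁿ.

g(n) = 8·2ⁿ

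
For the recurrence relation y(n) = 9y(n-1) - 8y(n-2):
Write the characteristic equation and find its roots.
Substitute y(n) = rⁿ and divide through by rⁿ⁻²: r² - 9r + 8 = 0
Factor: (r - 1)(r - 8) = 0, so r = 1, 8.
General solution: y(n) = A·1ⁿ + B·8ⁿ

Characteristic: r² - 9r + 8 = 0, Roots: r = 1, 8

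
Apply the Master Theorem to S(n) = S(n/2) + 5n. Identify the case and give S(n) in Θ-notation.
Master Theorem template: S(n) = a·S(n/b) + f(n).
Here: a=1, b=2, f(n)=5n
Compute log_b(a) = log_2(1) = 0.
f(n) = 5n = Ω(n^(0+ε)) with ε = 1, and the regularity condition holds (a·f(n/b) = (a/b^1)·f(n) with a/b^1 = 2^-1 < 1). Case 3: S(n) = Θ(f(n)) = Θ(n).

Case 3: S(n) = Θ(n)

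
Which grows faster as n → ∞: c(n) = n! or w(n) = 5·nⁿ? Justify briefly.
Comparing growth rates:
Growth-rate hierarchy: log n ≺ any polynomial ≺ any exponential cⁿ (c>1) ≺ n! ≺ nⁿ.
super-exponential nⁿ dominates factorial asymptotically.

w(n) grows faster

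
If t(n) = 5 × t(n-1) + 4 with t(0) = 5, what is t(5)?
Computing step by step:
t(0) = 5
t(1) = 5 × 5 + 4 = 29
t(2) = 5 × 29 + 4 = 149
t(3) = 5 × 149 + 4 = 749
t(4) = 5 × 749 + 4 = 3749
t(5) = 5 × 3749 + 4 = 18749

18749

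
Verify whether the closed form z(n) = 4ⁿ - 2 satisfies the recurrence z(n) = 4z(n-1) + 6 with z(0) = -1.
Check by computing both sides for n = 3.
From the recurrence with z(0) = -1:
  z(0) = -1, z(1) = 2, z(2) = 14, z(3) = 62
  so the recurrence gives z(3) = 62.
From the proposed closed form z(n) = 4ⁿ - 2:
  z(3) = 62.
Both sides give 62 at n = 3, and the initial condition(s) match, so the closed form is consistent.

Yes, the closed form is correct.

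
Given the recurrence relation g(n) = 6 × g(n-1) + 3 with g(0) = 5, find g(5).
Computing step by step:
g(0) = 5
g(1) = 6 × 5 + 3 = 33
g(2) = 6 × 33 + 3 = 201
g(3) = 6 × 201 + 3 = 1209
g(4) = 6 × 1209 + 3 = 7257
g(5) = 6 × 7257 + 3 = 43545

43545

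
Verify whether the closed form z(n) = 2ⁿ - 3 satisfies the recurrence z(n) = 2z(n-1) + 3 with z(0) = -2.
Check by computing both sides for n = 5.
From the recurrence with z(0) = -2:
  z(0) = -2, z(1) = -1, z(2) = 1, z(3) = 5, z(4) = 13, z(5) = 29
  so the recurrence gives z(5) = 29.
From the proposed closed form z(n) = 2ⁿ - 3:
  z(5) = 29.
Both sides give 29 at n = 5, and the initial condition(s) match, so the closed form is consistent.

Yes, the closed form is correct.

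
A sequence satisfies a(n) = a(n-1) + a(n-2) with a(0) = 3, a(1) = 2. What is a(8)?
Computing the sequence terms:
3, 2, 5, 7, 12, 19, 31, 50, 81

81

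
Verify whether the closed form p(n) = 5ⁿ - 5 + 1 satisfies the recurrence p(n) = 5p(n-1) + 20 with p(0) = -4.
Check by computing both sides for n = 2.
From the recurrence with p(0) = -4:
  p(0) = -4, p(1) = 0, p(2) = 20
  so the recurrence gives p(2) = 20.
From the proposed closed form p(n) = 5ⁿ - 5 + 1:
  p(2) = 21.
The recurrence gives 20 but the closed form gives 21, so the closed form does not satisfy the recurrence.

No, the closed form is incorrect.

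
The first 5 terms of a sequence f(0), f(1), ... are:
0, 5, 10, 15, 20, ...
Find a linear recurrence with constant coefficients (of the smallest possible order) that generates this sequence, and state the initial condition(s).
Look for the lowest-order linear relation among consecutive terms.
Observation: consecutive differences are constant (= 5).
Check at n=2: 1·5 + 5 = 10. ✓

f(n) = f(n-1) + 5, f(0) = 0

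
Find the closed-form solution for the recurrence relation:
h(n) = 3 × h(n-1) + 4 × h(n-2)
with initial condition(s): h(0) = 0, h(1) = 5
Recurrence: h(n) = 3 × h(n-1) + 4 × h(n-2), initial: h(0) = 0, h(1) = 5.
Characteristic equation: r² - 3r - 4 = 0, which factors as (r - 4)(r + 1) = 0, so r = 4, -1. General solution h(n) = A·4ⁿ + B·(-1)ⁿ. From h(0) = 0: A + B = 0. From h(1) = 5: 4A - 1B = 5. Solving gives A = 1, B = -1.

h(n) = 4ⁿ - (-1)ⁿ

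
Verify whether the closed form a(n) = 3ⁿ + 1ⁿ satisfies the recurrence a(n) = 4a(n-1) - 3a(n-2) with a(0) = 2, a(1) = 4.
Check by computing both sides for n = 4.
From the recurrence with a(0) = 2, a(1) = 4:
  a(0) = 2, a(1) = 4, a(2) = 10, a(3) = 28, a(4) = 82
  so the recurrence gives a(4) = 82.
From the proposed closed form a(n) = 3ⁿ + 1ⁿ:
  a(4) = 82.
Both sides give 82 at n = 4, and the initial condition(s) match, so the closed form is consistent.

Yes, the closed form is correct.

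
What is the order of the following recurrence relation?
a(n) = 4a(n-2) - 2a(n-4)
The order is the largest lag k for which a(n-k) appears. Here the deepest term is a(n-4), so the order is 4.

Order 4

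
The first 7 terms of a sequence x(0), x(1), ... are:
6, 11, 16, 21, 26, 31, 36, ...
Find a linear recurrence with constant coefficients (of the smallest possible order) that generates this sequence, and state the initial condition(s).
Look for the lowest-order linear relation among consecutive terms.
Observation: consecutive differences are constant (= 5).
Check at n=2: 1·11 + 5 = 16. ✓

x(n) = x(n-1) + 5, x(0) = 6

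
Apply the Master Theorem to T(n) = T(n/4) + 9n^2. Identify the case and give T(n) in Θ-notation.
Master Theorem template: T(n) = a·T(n/b) + f(n).
Here: a=1, b=4, f(n)=9n^2
Compute log_b(a) = log_4(1) = 0.
f(n) = 9n^2 = Ω(n^(0+ε)) with ε = 2, and the regularity condition holds (a·f(n/b) = (a/b^2)·f(n) with a/b^2 = 4^-2 < 1). Case 3: T(n) = Θ(f(n)) = Θ(n^2).

Case 3: T(n) = Θ(n^2)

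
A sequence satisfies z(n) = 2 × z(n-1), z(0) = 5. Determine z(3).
Computing step by step:
z(0) = 5
z(1) = 2 × 5 = 10
z(2) = 2 × 10 = 20
z(3) = 2 × 20 = 40

40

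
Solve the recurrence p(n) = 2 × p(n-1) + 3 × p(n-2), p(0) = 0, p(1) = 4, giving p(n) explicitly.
Recurrence: p(n) = 2 × p(n-1) + 3 × p(n-2), initial: p(0) = 0, p(1) = 4.
Characteristic equation: r² - 2r - 3 = 0, which factors as (r - 3)(r + 1) = 0, so r = 3, -1. General solution p(n) = A·3ⁿ + B·(-1)ⁿ. From p(0) = 0: A + B = 0. From p(1) = 4: 3A - 1B = 4. Solving gives A = 1, B = -1.

p(n) = 3ⁿ - (-1)ⁿ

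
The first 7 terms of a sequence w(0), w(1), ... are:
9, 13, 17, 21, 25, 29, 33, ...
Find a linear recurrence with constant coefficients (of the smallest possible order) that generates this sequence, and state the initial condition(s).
Look for the lowest-order linear relation among consecutive terms.
Observation: consecutive differences are constant (= 4).
Check at n=2: 1·13 + 4 = 17. ✓

w(n) = w(n-1) + 4, w(0) = 9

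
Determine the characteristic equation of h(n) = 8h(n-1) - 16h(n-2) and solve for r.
Substitute h(n) = rⁿ and divide through by rⁿ⁻²: r² - 8r + 16 = 0
Factor: (r - 4)² = 0, so r = 4 (double root).
General solution: h(n) = (A + Bn)·4ⁿ

Characteristic: r² - 8r + 16 = 0, Roots: r = 4 (double root)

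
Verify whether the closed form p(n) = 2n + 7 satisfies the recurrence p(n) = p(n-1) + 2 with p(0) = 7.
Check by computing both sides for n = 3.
From the recurrence with p(0) = 7:
  p(0) = 7, p(1) = 9, p(2) = 11, p(3) = 13
  so the recurrence gives p(3) = 13.
From the proposed closed form p(n) = 2n + 7:
  p(3) = 13.
Both sides give 13 at n = 3, and the initial condition(s) match, so the closed form is consistent.

Yes, the closed form is correct.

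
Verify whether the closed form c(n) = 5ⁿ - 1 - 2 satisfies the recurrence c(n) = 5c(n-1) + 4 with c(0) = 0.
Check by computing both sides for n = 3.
From the recurrence with c(0) = 0:
  c(0) = 0, c(1) = 4, c(2) = 24, c(3) = 124
  so the recurrence gives c(3) = 124.
From the proposed closed form c(n) = 5ⁿ - 1 - 2:
  c(3) = 122.
The recurrence gives 124 but the closed form gives 122, so the closed form does not satisfy the recurrence.

No, the closed form is incorrect.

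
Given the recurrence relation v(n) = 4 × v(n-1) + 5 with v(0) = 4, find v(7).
Computing step by step:
v(0) = 4
v(1) = 4 × 4 + 5 = 21
v(2) = 4 × 21 + 5 = 89
v(3) = 4 × 89 + 5 = 361
v(4) = 4 × 361 + 5 = 1449
v(5) = 4 × 1449 + 5 = 5801
v(6) = 4 × 5801 + 5 = 23209
v(7) = 4 × 23209 + 5 = 92841

92841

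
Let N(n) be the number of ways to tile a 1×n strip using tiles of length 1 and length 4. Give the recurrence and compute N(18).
Condition on the last tile: it has length 1 (leaving a 1×(n-1) strip) or length 4 (leaving a 1×(n-4) strip), so N(n) = N(n-1) + N(n-4) (order-4 linear recurrence).
For 0 ≤ i < 4 only unit tiles fit, so N(i) = 1.
Iterating the recurrence: N(4) = 2, N(5) = 3, N(6) = 4, N(7) = 5, N(8) = 7, N(9) = 10, N(10) = 14, N(11) = 19, N(12) = 26, N(13) = 36, N(14) = 50, N(15) = 69, N(16) = 95, N(17) = 131, N(18) = 181.

N(n) = N(n-1) + N(n-4), with N(i) = 1 for 0 ≤ i < 4; N(18) = 181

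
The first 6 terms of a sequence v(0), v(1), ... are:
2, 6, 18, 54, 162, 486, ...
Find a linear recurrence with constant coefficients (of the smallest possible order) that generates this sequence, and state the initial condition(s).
Look for the lowest-order linear relation among consecutive terms.
Observation: each term is 3× the previous.
Check at n=2: 3·6 = 18. ✓

v(n) = 3 × v(n-1), v(0) = 2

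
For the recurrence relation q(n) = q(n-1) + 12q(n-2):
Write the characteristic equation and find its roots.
Substitute q(n) = rⁿ and divide through by rⁿ⁻²: r² - r - 12 = 0
Factor: (r + 3)(r - 4) = 0, so r = -3, 4.
General solution: q(n) = A·(-3)ⁿ + B·4ⁿ

Characteristic: r² - r - 12 = 0, Roots: r = -3, 4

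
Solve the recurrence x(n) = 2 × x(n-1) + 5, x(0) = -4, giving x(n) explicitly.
Recurrence: x(n) = 2 × x(n-1) + 5, initial: x(0) = -4.
Try x(n) = A·2ⁿ + C. Substituting: A·2ⁿ + C = 2(A·2ⁿ⁻¹ + C) + 5 = A·2ⁿ + 2C + 5, so C = 2C + 5, giving C = -5. Then x(0) = A - 5 = -4 gives A = 1.

x(n) = 2ⁿ - 5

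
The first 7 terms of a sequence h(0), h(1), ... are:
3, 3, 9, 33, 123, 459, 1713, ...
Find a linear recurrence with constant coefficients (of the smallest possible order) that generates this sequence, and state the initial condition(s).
Look for the lowest-order linear relation among consecutive terms.
Observation: h(n) - 4·h(n-1) - (-1)·h(n-2) = 0 holds for the shown terms, and no order-1 relation h(n) = α·h(n-1) + β fits.
Check at n=3: 4·9 + (-1)·3 = 33. ✓

h(n) = 4h(n-1) - h(n-2), h(0) = 3, h(1) = 3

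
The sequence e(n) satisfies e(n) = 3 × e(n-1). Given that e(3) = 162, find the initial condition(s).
In general e(n) = 3ⁿ · e(0). At n = 3: e(0) = e(3) / 3^3 = 162 / 27 = 6.

e(0) = 6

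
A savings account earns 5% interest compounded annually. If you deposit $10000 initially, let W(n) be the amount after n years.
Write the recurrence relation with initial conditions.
Each year the balance grows by 5%, i.e. is multiplied by 1 + 5/100 = 1.05, so W(n) = 1.05 × W(n-1). The initial deposit gives W(0) = 10000.
Unrolling gives the closed form W(n) = 10000 × (1.05)ⁿ.

W(n) = 1.05 × W(n-1), W(0) = 10000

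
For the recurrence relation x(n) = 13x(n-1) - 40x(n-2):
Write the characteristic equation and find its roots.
Substitute x(n) = rⁿ and divide through by rⁿ⁻²: r² - 13r + 40 = 0
Factor: (r - 8)(r - 5) = 0, so r = 8, 5.
General solution: x(n) = A·8ⁿ + B·5ⁿ

Characteristic: r² - 13r + 40 = 0, Roots: r = 8, 5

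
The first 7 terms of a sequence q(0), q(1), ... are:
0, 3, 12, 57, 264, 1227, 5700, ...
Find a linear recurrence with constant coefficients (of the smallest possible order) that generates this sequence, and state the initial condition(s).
Look for the lowest-order linear relation among consecutive terms.
Observation: q(n) - 4·q(n-1) - (3)·q(n-2) = 0 holds for the shown terms, and no order-1 relation q(n) = α·q(n-1) + β fits.
Check at n=3: 4·12 + (3)·3 = 57. ✓

q(n) = 4q(n-1) + 3q(n-2), q(0) = 0, q(1) = 3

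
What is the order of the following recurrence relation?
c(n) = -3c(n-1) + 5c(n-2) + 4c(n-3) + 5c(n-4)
The order is the largest lag k for which c(n-k) appears. Here the deepest term is c(n-4), so the order is 4.

Order 4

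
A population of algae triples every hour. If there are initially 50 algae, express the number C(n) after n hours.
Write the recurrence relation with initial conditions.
Each hour multiplies the count by 3, so the count after n hours depends only on the count after n-1 hours: C(n) = 3 × C(n-1). The starting count gives C(0) = 50.
Unrolling n times gives the closed form C(n) = 50 × 3ⁿ.

C(n) = 3 × C(n-1), C(0) = 50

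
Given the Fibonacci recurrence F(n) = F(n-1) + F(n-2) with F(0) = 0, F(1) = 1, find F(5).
Computing the sequence terms:
0, 1, 1, 2, 3, 5

5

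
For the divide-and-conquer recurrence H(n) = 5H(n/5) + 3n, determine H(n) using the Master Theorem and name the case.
Master Theorem template: H(n) = a·H(n/b) + f(n).
Here: a=5, b=5, f(n)=3n
Compute log_b(a) = log_5(5) = 1.
f(n) = 3n = Θ(n). Case 2: H(n) = Θ(n log n).

Case 2: H(n) = Θ(n log n)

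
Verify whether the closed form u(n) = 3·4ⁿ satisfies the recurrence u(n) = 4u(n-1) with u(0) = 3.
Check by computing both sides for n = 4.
From the recurrence with u(0) = 3:
  u(0) = 3, u(1) = 12, u(2) = 48, u(3) = 192, u(4) = 768
  so the recurrence gives u(4) = 768.
From the proposed closed form u(n) = 3·4ⁿ:
  u(4) = 768.
Both sides give 768 at n = 4, and the initial condition(s) match, so the closed form is consistent.

Yes, the closed form is correct.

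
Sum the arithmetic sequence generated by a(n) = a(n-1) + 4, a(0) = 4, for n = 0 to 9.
Computing the sequence terms: 4, 8, 12, 16, 20, 24, 28, 32, 36, 40
Adding these values together:

220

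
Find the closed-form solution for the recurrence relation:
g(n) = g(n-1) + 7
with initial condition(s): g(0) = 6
Recurrence: g(n) = g(n-1) + 7, initial: g(0) = 6.
Each step adds 7, so g(n) = g(0) + 7n = 7n + 6.

g(n) = 7n + 6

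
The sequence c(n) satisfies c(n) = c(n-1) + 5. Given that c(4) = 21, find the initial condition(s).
c(4) = c(0) + 4·5, so c(0) = 21 - 20 = 1.

c(0) = 1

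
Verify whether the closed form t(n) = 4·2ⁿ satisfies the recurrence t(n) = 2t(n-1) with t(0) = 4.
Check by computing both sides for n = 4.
From the recurrence with t(0) = 4:
  t(0) = 4, t(1) = 8, t(2) = 16, t(3) = 32, t(4) = 64
  so the recurrence gives t(4) = 64.
From the proposed closed form t(n) = 4·2ⁿ:
  t(4) = 64.
Both sides give 64 at n = 4, and the initial condition(s) match, so the closed form is consistent.

Yes, the closed form is correct.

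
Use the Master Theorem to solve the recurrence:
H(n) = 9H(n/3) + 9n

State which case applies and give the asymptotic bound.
Master Theorem template: H(n) = a·H(n/b) + f(n).
Here: a=9, b=3, f(n)=9n
Compute log_b(a) = log_3(9) = 2.
f(n) = 9n = O(n^(2-ε)) with ε = 1. Case 1: H(n) = Θ(n^log_b(a)) = Θ(n^2).

Case 1: H(n) = Θ(n^2)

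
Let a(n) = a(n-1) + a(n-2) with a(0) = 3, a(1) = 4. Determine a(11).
Computing the sequence terms:
3, 4, 7, 11, 18, 29, 47, 76, 123, 199, 322, 521

521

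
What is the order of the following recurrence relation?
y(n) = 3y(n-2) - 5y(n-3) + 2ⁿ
The order is the largest lag k for which y(n-k) appears. Here the deepest term is y(n-3) (the 2ⁿ term is non-homogeneous and does not affect the order), so the order is 3.

Order 3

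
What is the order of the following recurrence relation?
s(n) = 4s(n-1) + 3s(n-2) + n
The order is the largest lag k for which s(n-k) appears. Here the deepest term is s(n-2) (the n term is non-homogeneous and does not affect the order), so the order is 2.

Order 2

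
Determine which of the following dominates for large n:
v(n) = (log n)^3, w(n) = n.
Comparing growth rates:
Growth-rate hierarchy: log n ≺ any polynomial ≺ any exponential cⁿ (c>1) ≺ n! ≺ nⁿ.
polynomial degree 1 dominates polylogarithmic (log n)^3 asymptotically.

w(n) grows faster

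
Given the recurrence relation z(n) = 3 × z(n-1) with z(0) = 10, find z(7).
Computing step by step:
z(0) = 10
z(1) = 3 × 10 = 30
z(2) = 3 × 30 = 90
z(3) = 3 × 90 = 270
z(4) = 3 × 270 = 810
z(5) = 3 × 810 = 2430
z(6) = 3 × 2430 = 7290
z(7) = 3 × 7290 = 21870

21870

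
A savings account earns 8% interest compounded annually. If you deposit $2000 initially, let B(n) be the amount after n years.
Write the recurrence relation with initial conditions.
Each year the balance grows by 8%, i.e. is multiplied by 1 + 8/100 = 1.08, so B(n) = 1.08 × B(n-1). The initial deposit gives B(0) = 2000.
Unrolling gives the closed form B(n) = 2000 × (1.08)ⁿ.

B(n) = 1.08 × B(n-1), B(0) = 2000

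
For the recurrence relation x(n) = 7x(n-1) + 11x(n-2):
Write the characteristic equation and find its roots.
Substitute x(n) = rⁿ and divide through by rⁿ⁻²: r² - 7r - 11 = 0
Discriminant: 7² + 4·11 = 93, not a perfect square, so by the quadratic formula r = (7 ± √93)/2.
General solution: x(n) = A·r₁ⁿ + B·r₂ⁿ where r₁,r₂ = (7 ± √93)/2

Characteristic: r² - 7r - 11 = 0, Roots: r = (7 ± √93)/2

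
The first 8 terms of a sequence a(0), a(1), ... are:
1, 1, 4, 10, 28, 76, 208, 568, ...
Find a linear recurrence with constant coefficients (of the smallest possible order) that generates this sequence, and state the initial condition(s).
Look for the lowest-order linear relation among consecutive terms.
Observation: a(n) - 2·a(n-1) - (2)·a(n-2) = 0 holds for the shown terms, and no order-1 relation a(n) = α·a(n-1) + β fits.
Check at n=3: 2·4 + (2)·1 = 10. ✓

a(n) = 2a(n-1) + 2a(n-2), a(0) = 1, a(1) = 1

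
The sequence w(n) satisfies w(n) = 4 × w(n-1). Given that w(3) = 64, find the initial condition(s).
In general w(n) = 4ⁿ · w(0). At n = 3: w(0) = w(3) / 4^3 = 64 / 64 = 1.

w(0) = 1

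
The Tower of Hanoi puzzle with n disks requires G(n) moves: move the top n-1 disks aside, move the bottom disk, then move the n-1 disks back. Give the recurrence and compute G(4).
Moving n disks = move the top n-1 disks aside (G(n-1) moves) + move the largest disk (1 move) + move the n-1 disks back on top (G(n-1) moves), so G(n) = 2G(n-1) + 1, with G(1) = 1 (a single disk takes one move).
First terms: 1, 3, 7, 15, … — each is one less than a power of 2. Indeed G(n) + 1 = 2(G(n-1) + 1) with G(1) + 1 = 2, so G(n) + 1 = 2ⁿ and G(n) = 2ⁿ - 1.
Hence G(4) = 2^4 - 1 = 16 - 1 = 15.

G(n) = 2G(n-1) + 1, G(1) = 1; G(4) = 15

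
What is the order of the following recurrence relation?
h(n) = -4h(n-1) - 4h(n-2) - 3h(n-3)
The order is the largest lag k for which h(n-k) appears. Here the deepest term is h(n-3), so the order is 3.

Order 3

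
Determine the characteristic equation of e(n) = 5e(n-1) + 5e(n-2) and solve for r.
Substitute e(n) = rⁿ and divide through by rⁿ⁻²: r² - 5r - 5 = 0
Discriminant: 5² + 4·5 = 45, not a perfect square, so by the quadratic formula r = (5 ± √45)/2.
General solution: e(n) = A·r₁ⁿ + B·r₂ⁿ where r₁,r₂ = (5 ± √45)/2

Characteristic: r² - 5r - 5 = 0, Roots: r = (5 ± √45)/2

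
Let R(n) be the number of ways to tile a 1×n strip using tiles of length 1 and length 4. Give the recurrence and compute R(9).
Condition on the last tile: it has length 1 (leaving a 1×(n-1) strip) or length 4 (leaving a 1×(n-4) strip), so R(n) = R(n-1) + R(n-4) (order-4 linear recurrence).
For 0 ≤ i < 4 only unit tiles fit, so R(i) = 1.
Iterating the recurrence: R(4) = 2, R(5) = 3, R(6) = 4, R(7) = 5, R(8) = 7, R(9) = 10.

R(n) = R(n-1) + R(n-4), with R(i) = 1 for 0 ≤ i < 4; R(9) = 10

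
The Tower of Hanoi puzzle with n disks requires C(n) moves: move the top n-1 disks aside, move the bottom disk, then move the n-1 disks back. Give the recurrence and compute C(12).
Moving n disks = move the top n-1 disks aside (C(n-1) moves) + move the largest disk (1 move) + move the n-1 disks back on top (C(n-1) moves), so C(n) = 2C(n-1) + 1, with C(1) = 1 (a single disk takes one move).
First terms: 1, 3, 7, 15, 31, 63, … — each is one less than a power of 2. Indeed C(n) + 1 = 2(C(n-1) + 1) with C(1) + 1 = 2, so C(n) + 1 = 2ⁿ and C(n) = 2ⁿ - 1.
Hence C(12) = 2^12 - 1 = 4096 - 1 = 4095.

C(n) = 2C(n-1) + 1, C(1) = 1; C(12) = 4095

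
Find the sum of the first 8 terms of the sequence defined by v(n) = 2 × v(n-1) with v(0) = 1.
Computing the sequence terms: 1, 2, 4, 8, 16, 32, 64, 128
Adding these values together:

255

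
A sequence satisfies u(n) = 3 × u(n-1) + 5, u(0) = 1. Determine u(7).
Computing step by step:
u(0) = 1
u(1) = 3 × 1 + 5 = 8
u(2) = 3 × 8 + 5 = 29
u(3) = 3 × 29 + 5 = 92
u(4) = 3 × 92 + 5 = 281
u(5) = 3 × 281 + 5 = 848
u(6) = 3 × 848 + 5 = 2549
u(7) = 3 × 2549 + 5 = 7652

7652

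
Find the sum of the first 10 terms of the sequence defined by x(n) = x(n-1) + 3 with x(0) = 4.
Computing the sequence terms: 4, 7, 10, 13, 16, 19, 22, 25, 28, 31
Adding these values together:

175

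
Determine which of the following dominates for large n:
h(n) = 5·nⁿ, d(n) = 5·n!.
Comparing growth rates:
Growth-rate hierarchy: log n ≺ any polynomial ≺ any exponential cⁿ (c>1) ≺ n! ≺ nⁿ.
super-exponential nⁿ dominates factorial asymptotically.

h(n) grows faster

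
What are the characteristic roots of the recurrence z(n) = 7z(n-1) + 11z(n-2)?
Substitute z(n) = rⁿ and divide through by rⁿ⁻²: r² - 7r - 11 = 0
Discriminant: 7² + 4·11 = 93, not a perfect square, so by the quadratic formula r = (7 ± √93)/2.
General solution: z(n) = A·r₁ⁿ + B·r₂ⁿ where r₁,r₂ = (7 ± √93)/2

Characteristic: r² - 7r - 11 = 0, Roots: r = (7 ± √93)/2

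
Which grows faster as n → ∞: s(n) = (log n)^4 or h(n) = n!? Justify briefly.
Comparing growth rates:
Growth-rate hierarchy: log n ≺ any polynomial ≺ any exponential cⁿ (c>1) ≺ n! ≺ nⁿ.
factorial dominates polylogarithmic (log n)^4 asymptotically.

h(n) grows faster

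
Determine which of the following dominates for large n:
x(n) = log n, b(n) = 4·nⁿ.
Comparing growth rates:
Growth-rate hierarchy: log n ≺ any polynomial ≺ any exponential cⁿ (c>1) ≺ n! ≺ nⁿ.
super-exponential nⁿ dominates logarithmic asymptotically.

b(n) grows faster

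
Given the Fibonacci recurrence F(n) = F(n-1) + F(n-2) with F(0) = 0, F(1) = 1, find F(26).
Computing the sequence terms:
0, 1, 1, 2, 3, 5, 8, 13, 21, 34, 55, 89, 144, 233, 377, 610, 987, 1597, 2584, 4181, 6765, 10946, 17711, 28657, 46368, 75025, 121393

121393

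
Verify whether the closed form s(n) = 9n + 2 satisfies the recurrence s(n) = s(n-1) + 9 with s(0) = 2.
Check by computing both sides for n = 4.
From the recurrence with s(0) = 2:
  s(0) = 2, s(1) = 11, s(2) = 20, s(3) = 29, s(4) = 38
  so the recurrence gives s(4) = 38.
From the proposed closed form s(n) = 9n + 2:
  s(4) = 38.
Both sides give 38 at n = 4, and the initial condition(s) match, so the closed form is consistent.

Yes, the closed form is correct.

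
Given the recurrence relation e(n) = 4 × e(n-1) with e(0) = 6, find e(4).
Computing step by step:
e(0) = 6
e(1) = 4 × 6 = 24
e(2) = 4 × 24 = 96
e(3) = 4 × 96 = 384
e(4) = 4 × 384 = 1536

1536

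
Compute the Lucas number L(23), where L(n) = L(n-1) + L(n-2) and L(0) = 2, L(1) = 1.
Computing the sequence terms:
2, 1, 3, 4, 7, 11, 18, 29, 47, 76, 123, 199, 322, 521, 843, 1364, 2207, 3571, 5778, 9349, 15127, 24476, 39603, 64079

64079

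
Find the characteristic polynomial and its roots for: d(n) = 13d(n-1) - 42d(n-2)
Substitute d(n) = rⁿ and divide through by rⁿ⁻²: r² - 13r + 42 = 0
Factor: (r - 6)(r - 7) = 0, so r = 6, 7.
General solution: d(n) = A·6ⁿ + B·7ⁿ

Characteristic: r² - 13r + 42 = 0, Roots: r = 6, 7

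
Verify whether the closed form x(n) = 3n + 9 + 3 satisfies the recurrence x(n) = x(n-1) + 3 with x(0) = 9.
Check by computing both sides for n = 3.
From the recurrence with x(0) = 9:
  x(0) = 9, x(1) = 12, x(2) = 15, x(3) = 18
  so the recurrence gives x(3) = 18.
From the proposed closed form x(n) = 3n + 9 + 3:
  x(3) = 21.
The recurrence gives 18 but the closed form gives 21, so the closed form does not satisfy the recurrence.

No, the closed form is incorrect.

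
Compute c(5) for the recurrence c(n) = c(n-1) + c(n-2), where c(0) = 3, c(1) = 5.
Computing the sequence terms:
3, 5, 8, 13, 21, 34

34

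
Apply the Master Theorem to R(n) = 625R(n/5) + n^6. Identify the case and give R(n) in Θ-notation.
Master Theorem template: R(n) = a·R(n/b) + f(n).
Here: a=625, b=5, f(n)=n^6
Compute log_b(a) = log_5(625) = 4.
f(n) = n^6 = Ω(n^(4+ε)) with ε = 2, and the regularity condition holds (a·f(n/b) = (a/b^6)·f(n) with a/b^6 = 5^-2 < 1). Case 3: R(n) = Θ(f(n)) = Θ(n^6).

Case 3: R(n) = Θ(n^6)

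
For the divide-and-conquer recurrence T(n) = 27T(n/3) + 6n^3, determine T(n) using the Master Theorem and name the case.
Master Theorem template: T(n) = a·T(n/b) + f(n).
Here: a=27, b=3, f(n)=6n^3
Compute log_b(a) = log_3(27) = 3.
f(n) = 6n^3 = Θ(n^3). Case 2: T(n) = Θ(n^3 log n).

Case 2: T(n) = Θ(n^3 log n)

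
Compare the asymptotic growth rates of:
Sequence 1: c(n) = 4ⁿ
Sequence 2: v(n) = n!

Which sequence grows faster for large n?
Comparing growth rates:
Growth-rate hierarchy: log n ≺ any polynomial ≺ any exponential cⁿ (c>1) ≺ n! ≺ nⁿ.
factorial dominates exponential base 4 asymptotically.

v(n) grows faster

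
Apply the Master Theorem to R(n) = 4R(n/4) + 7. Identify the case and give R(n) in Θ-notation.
Master Theorem template: R(n) = a·R(n/b) + f(n).
Here: a=4, b=4, f(n)=7
Compute log_b(a) = log_4(4) = 1.
f(n) = 7 = O(n^(1-ε)) with ε = 1. Case 1: R(n) = Θ(n^log_b(a)) = Θ(n).

Case 1: R(n) = Θ(n)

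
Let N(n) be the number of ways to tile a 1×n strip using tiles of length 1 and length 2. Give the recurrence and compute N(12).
Condition on the last tile: it has length 1 (leaving a 1×(n-1) strip) or length 2 (leaving a 1×(n-2) strip), so N(n) = N(n-1) + N(n-2) (order-2 linear recurrence).
For 0 ≤ i < 2 only unit tiles fit, so N(i) = 1.
Iterating the recurrence: N(2) = 2, N(3) = 3, N(4) = 5, N(5) = 8, N(6) = 13, N(7) = 21, N(8) = 34, N(9) = 55, N(10) = 89, N(11) = 144, N(12) = 233.

N(n) = N(n-1) + N(n-2), with N(i) = 1 for 0 ≤ i < 2; N(12) = 233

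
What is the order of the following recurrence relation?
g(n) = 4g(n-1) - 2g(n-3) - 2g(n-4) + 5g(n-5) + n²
The order is the largest lag k for which g(n-k) appears. Here the deepest term is g(n-5) (the n² term is non-homogeneous and does not affect the order), so the order is 5.

Order 5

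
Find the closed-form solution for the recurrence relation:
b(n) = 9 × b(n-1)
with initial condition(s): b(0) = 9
Recurrence: b(n) = 9 × b(n-1), initial: b(0) = 9.
Each term is 9 times the previous, so this is geometric with ratio 9. After n steps: b(n) = b(0)·9ⁿ = 9·9ⁿ.

b(n) = 9·9ⁿ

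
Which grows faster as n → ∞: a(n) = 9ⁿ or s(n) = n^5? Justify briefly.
Comparing growth rates:
Growth-rate hierarchy: log n ≺ any polynomial ≺ any exponential cⁿ (c>1) ≺ n! ≺ nⁿ.
exponential base 9 dominates polynomial degree 5 asymptotically.

a(n) grows faster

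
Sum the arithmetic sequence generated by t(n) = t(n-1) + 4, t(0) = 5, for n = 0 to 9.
Computing the sequence terms: 5, 9, 13, 17, 21, 25, 29, 33, 37, 41
Adding these values together:

230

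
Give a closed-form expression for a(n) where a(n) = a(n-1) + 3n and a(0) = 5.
Recurrence: a(n) = a(n-1) + 3n, initial: a(0) = 5.
Telescoping: a(n) = a(0) + 3·Σᵢ₌₁ⁿ i = 5 + 3·n(n+1)/2.

a(n) = 3·n(n+1)/2 + 5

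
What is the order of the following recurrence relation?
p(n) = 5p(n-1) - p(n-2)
The order is the largest lag k for which p(n-k) appears. Here the deepest term is p(n-2), so the order is 2.

Order 2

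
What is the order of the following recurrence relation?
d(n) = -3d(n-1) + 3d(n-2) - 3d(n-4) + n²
The order is the largest lag k for which d(n-k) appears. Here the deepest term is d(n-4) (the n² term is non-homogeneous and does not affect the order), so the order is 4.

Order 4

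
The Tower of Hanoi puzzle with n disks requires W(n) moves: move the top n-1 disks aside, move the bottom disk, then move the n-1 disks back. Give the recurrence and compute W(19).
Moving n disks = move the top n-1 disks aside (W(n-1) moves) + move the largest disk (1 move) + move the n-1 disks back on top (W(n-1) moves), so W(n) = 2W(n-1) + 1, with W(1) = 1 (a single disk takes one move).
First terms: 1, 3, 7, 15, 31, 63, … — each is one less than a power of 2. Indeed W(n) + 1 = 2(W(n-1) + 1) with W(1) + 1 = 2, so W(n) + 1 = 2ⁿ and W(n) = 2ⁿ - 1.
Hence W(19) = 2^19 - 1 = 524288 - 1 = 524287.

W(n) = 2W(n-1) + 1, W(1) = 1; W(19) = 524287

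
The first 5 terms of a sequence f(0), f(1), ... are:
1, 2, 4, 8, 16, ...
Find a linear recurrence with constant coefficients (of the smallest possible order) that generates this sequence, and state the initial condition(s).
Look for the lowest-order linear relation among consecutive terms.
Observation: each term is 2× the previous.
Check at n=2: 2·2 = 4. ✓

f(n) = 2 × f(n-1), f(0) = 1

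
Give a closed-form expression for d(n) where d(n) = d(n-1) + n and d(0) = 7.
Recurrence: d(n) = d(n-1) + n, initial: d(0) = 7.
Telescoping: d(n) = d(0) + Σᵢ₌₁ⁿ i = 7 + n(n+1)/2.

d(n) = n(n+1)/2 + 7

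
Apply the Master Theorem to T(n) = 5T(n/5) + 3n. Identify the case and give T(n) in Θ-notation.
Master Theorem template: T(n) = a·T(n/b) + f(n).
Here: a=5, b=5, f(n)=3n
Compute log_b(a) = log_5(5) = 1.
f(n) = 3n = Θ(n). Case 2: T(n) = Θ(n log n).

Case 2: T(n) = Θ(n log n)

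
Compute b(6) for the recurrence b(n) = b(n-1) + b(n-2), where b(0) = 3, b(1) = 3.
Computing the sequence terms:
3, 3, 6, 9, 15, 24, 39

39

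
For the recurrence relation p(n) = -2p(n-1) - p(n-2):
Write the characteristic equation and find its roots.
Substitute p(n) = rⁿ and divide through by rⁿ⁻²: r² + 2r + 1 = 0
Factor: (r + 1)² = 0, so r = -1 (double root).
General solution: p(n) = (A + Bn)·(-1)ⁿ

Characteristic: r² + 2r + 1 = 0, Roots: r = -1 (double root)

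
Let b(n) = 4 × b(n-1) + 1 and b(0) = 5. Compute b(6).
Computing step by step:
b(0) = 5
b(1) = 4 × 5 + 1 = 21
b(2) = 4 × 21 + 1 = 85
b(3) = 4 × 85 + 1 = 341
b(4) = 4 × 341 + 1 = 1365
b(5) = 4 × 1365 + 1 = 5461
b(6) = 4 × 5461 + 1 = 21845

21845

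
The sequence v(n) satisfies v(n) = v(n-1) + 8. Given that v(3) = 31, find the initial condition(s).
v(3) = v(0) + 3·8, so v(0) = 31 - 24 = 7.

v(0) = 7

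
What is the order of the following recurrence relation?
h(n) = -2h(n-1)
The order is the largest lag k for which h(n-k) appears. Here the deepest term is h(n-1), so the order is 1.

Order 1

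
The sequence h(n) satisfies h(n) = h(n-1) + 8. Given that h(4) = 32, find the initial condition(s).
h(4) = h(0) + 4·8, so h(0) = 32 - 32 = 0.

h(0) = 0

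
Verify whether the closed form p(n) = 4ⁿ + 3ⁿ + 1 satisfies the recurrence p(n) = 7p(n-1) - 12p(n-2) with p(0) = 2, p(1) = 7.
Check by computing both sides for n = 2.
From the recurrence with p(0) = 2, p(1) = 7:
  p(0) = 2, p(1) = 7, p(2) = 25
  so the recurrence gives p(2) = 25.
From the proposed closed form p(n) = 4ⁿ + 3ⁿ + 1:
  p(2) = 26.
The recurrence gives 25 but the closed form gives 26, so the closed form does not satisfy the recurrence.

No, the closed form is incorrect.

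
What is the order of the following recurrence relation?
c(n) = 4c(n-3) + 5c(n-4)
The order is the largest lag k for which c(n-k) appears. Here the deepest term is c(n-4), so the order is 4.

Order 4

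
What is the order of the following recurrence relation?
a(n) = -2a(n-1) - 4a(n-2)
The order is the largest lag k for which a(n-k) appears. Here the deepest term is a(n-2), so the order is 2.

Order 2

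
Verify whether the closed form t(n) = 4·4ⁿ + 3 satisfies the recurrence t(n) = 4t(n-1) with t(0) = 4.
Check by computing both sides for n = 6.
From the recurrence with t(0) = 4:
  t(0) = 4, t(1) = 16, t(2) = 64, t(3) = 256, t(4) = 1024, t(5) = 4096, t(6) = 16384
  so the recurrence gives t(6) = 16384.
From the proposed closed form t(n) = 4·4ⁿ + 3:
  t(6) = 16387.
The recurrence gives 16384 but the closed form gives 16387, so the closed form does not satisfy the recurrence.

No, the closed form is incorrect.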